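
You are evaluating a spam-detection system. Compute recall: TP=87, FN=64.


Recall = TP/(TP+FN)
= 87/(87+64)
= 87/151 = 57.62%

57.62%


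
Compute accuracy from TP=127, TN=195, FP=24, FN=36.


Accuracy = (TP+TN)/(TP+TN+FP+FN)
= (127+195)/(382)
= 322/382 = 84.29%

84.29%


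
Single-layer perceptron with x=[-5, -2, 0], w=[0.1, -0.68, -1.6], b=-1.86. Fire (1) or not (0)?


z = (-5)·(0.1) + (-2)·(-0.68) + (0)·(-1.6) - 1.86
  = -1.0
step(z) = 0 (z<0)

0


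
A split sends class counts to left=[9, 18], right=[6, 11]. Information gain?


Parent = [15, 29], H_parent = 0.9257
H_left = 0.9183 (n=27), H_right = 0.9367 (n=17)
H_children = (27/44)·0.9183 + (17/44)·0.9367 = 0.9254
IG = 0.9257 - 0.9254 = 0.0003

0.0003


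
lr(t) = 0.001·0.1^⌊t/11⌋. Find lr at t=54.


n_drops = ⌊54/11⌋ = 4
lr = 0.001·0.1^4 = 0.001·0.0001 = 0.0000001

0.0000001


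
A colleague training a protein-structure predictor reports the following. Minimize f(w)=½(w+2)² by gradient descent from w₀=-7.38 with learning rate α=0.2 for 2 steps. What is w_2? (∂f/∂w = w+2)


step 1: grad = -7.38+2 = -5.38; w = -7.38 - 0.2·(-5.38) = -6.304
step 2: grad = -6.304+2 = -4.304; w = -6.304 - 0.2·(-4.304) = -5.4432

-5.4432


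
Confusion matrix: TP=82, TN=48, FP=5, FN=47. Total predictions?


Total = TP + TN + FP + FN
= 82 + 48 + 5 + 47
= 182
(Predicted positive: 87, predicted negative: 95)

182


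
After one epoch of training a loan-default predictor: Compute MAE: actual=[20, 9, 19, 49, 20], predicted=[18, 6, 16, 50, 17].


Absolute errors: |20-18|=2, |9-6|=3, |19-16|=3, |49-50|=1, |20-17|=3
Sum = 12
MAE = 12/5 = 12/5

12/5


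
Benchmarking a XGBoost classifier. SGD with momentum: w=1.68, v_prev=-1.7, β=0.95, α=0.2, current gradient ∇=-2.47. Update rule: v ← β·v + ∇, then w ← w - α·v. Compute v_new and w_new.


v_new = 0.95·-1.7 - 2.47 = -1.615 - 2.47 = -4.085
w_new = 1.68 - 0.2·-4.085 = 1.68 + 0.817 = 2.497

v_new=-4.085, w_new=2.497


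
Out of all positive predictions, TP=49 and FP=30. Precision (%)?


Precision = TP/(TP+FP)
= 49/(49+30)
= 49/79 = 62.03%

62.03%


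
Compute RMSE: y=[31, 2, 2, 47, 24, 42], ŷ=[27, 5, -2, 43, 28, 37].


MSE = 98/6 = 16.3333
RMSE = √(98/6) = 4.0415

4.0415


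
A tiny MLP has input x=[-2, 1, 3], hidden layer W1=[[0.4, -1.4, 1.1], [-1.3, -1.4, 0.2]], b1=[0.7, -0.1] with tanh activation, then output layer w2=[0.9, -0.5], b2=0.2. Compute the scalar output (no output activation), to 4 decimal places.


z1[0] = (0.4)·(-2) + (-1.4)·(1) + (1.1)·(3) + 0.7 = 1.8
z1[1] = (-1.3)·(-2) + (-1.4)·(1) + (0.2)·(3) - 0.1 = 1.7
h = tanh(z1) = [0.9468, 0.9354]
output = (0.9)·(0.9468) + (-0.5)·(0.9354) + 0.2 = 0.5844

0.5844


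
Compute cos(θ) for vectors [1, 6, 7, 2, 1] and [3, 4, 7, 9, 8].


A·B = 1·3 + 6·4 + 7·7 + 2·9 + 1·8 = 102
‖A‖ = √91 = 9.5394, ‖B‖ = √219 = 14.7986
cos = 102/(√91·√219) = 102/√19929 = 0.7225

0.7225


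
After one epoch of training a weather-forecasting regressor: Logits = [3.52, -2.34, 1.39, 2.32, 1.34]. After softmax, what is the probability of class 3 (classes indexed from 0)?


Exponentials: e^3.52=33.7844, e^-2.34=0.0963, e^1.39=4.0149, e^2.32=10.1757, e^1.34=3.819
Sum = 51.8903
Softmax = [0.6511, 0.0019, 0.0774, 0.1961, 0.0736]
p[3] = 10.1757/51.8903 = 0.1961

0.1961


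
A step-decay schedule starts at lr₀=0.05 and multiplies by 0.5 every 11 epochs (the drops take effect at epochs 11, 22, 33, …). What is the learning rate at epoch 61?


n_drops = ⌊61/11⌋ = 5
lr = 0.05·0.5^5 = 0.05·0.03125 = 0.0015625

0.0015625


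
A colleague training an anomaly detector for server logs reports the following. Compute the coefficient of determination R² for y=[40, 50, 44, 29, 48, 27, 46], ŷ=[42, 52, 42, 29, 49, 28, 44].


ȳ = 40.5714
SS_res = Σ(y-ŷ)² = 18
SS_tot = Σ(y-ȳ)² = 503.71
R² = 1 - SS_res/SS_tot = 1 - 0.0357 = 0.9643

0.9643


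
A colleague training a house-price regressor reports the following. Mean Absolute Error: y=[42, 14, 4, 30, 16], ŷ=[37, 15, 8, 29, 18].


Absolute errors: |42-37|=5, |14-15|=1, |4-8|=4, |30-29|=1, |16-18|=2
Sum = 13
MAE = 13/5 = 13/5

13/5


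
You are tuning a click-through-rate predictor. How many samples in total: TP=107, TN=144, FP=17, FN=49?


Total = TP + TN + FP + FN
= 107 + 144 + 17 + 49
= 317
(Predicted positive: 124, predicted negative: 193)

317


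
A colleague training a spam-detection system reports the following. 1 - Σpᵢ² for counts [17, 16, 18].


Probabilities: [17/51, 16/51, 18/51] ≈ [0.3333, 0.3137, 0.3529]
Σpᵢ² = (289 + 256 + 324)/51² = 869/2601
Gini = 1 - Σpᵢ² = 1 - 869/2601 = 0.6659

0.6659


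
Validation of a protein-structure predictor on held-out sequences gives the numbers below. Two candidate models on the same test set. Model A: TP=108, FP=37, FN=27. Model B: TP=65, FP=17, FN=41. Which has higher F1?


Model A: P=108/145=0.7448, R=108/135=0.8, F1=2PR/(P+R)=2TP/(2TP+FP+FN)=216/280=0.7714
Model B: P=65/82=0.7927, R=65/106=0.6132, F1=2PR/(P+R)=2TP/(2TP+FP+FN)=130/188=0.6915
0.7714 > 0.6915 → Model A

Model A


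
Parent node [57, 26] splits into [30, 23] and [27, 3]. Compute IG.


Parent = [57, 26], H_parent = 0.8969
H_left = 0.9874 (n=53), H_right = 0.469 (n=30)
H_children = (53/83)·0.9874 + (30/83)·0.469 = 0.8
IG = 0.8969 - 0.8 = 0.0969

0.0969


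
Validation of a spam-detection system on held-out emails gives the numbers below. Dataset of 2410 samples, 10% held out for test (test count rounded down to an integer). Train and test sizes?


Test = ⌊2410·10/100⌋ = 241
Train = 2410 - 241 = 2169

Train: 2169, Test: 241


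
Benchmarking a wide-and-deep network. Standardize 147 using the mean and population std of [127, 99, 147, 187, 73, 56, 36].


μ = 103.5714, σ = 49.5403
z = (147 - 103.5714)/49.5403 = 0.8766

0.8766


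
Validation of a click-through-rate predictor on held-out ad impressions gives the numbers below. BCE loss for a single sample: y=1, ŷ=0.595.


BCE = -[y·ln(p) + (1-y)·ln(1-p)]
= -1·ln(0.595) - 0
= -ln(0.595) = 0.5192

0.5192


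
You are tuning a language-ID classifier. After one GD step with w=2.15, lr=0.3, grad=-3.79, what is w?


w_new = w - α·∇
= 2.15 - 0.3·-3.79
= 2.15 + 1.137
= 3.287

3.287


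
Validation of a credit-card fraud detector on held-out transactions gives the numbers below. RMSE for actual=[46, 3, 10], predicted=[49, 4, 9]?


MSE = 11/3 = 3.6667
RMSE = √(11/3) = 1.9149

1.9149


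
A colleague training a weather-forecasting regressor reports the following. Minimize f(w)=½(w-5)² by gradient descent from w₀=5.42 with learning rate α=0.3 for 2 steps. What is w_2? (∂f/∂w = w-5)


step 1: grad = 5.42-5 = 0.42; w = 5.42 - 0.3·(0.42) = 5.294
step 2: grad = 5.294-5 = 0.294; w = 5.294 - 0.3·(0.294) = 5.2058

5.2058


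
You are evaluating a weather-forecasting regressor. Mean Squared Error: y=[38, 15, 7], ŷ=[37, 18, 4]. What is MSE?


Squared errors: (38-37)²=1, (15-18)²=9, (7-4)²=9
Sum = 19
MSE = 19/3 = 19/3

19/3


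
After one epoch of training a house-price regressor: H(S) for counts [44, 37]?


Probabilities: [44/81, 37/81] ≈ [0.5432, 0.4568]
H = -((44/81)·log₂(44/81) + (37/81)·log₂(37/81))
  = 0.9946 bits

0.9946 bits


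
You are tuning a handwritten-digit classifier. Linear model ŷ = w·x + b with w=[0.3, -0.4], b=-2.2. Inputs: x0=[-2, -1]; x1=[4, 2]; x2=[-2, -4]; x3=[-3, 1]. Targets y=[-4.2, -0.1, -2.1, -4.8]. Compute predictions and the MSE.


ŷ0 = (0.3)·(-2) + (-0.4)·(-1) - 2.2 = -2.4
ŷ1 = (0.3)·(4) + (-0.4)·(2) - 2.2 = -1.8
ŷ2 = (0.3)·(-2) + (-0.4)·(-4) - 2.2 = -1.2
ŷ3 = (0.3)·(-3) + (-0.4)·(1) - 2.2 = -3.5
errors² = [3.24, 2.89, 0.81, 1.69]
MSE = 8.6300/4 = 2.1575

2.1575


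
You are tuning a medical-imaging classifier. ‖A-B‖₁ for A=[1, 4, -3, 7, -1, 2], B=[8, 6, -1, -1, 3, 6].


d = |1-8| + |4-6| + |-3+ 1| + |7+ 1| + |-1-3| + |2-6|
  = 7 + 2 + 2 + 8 + 4 + 4
  = 27

27


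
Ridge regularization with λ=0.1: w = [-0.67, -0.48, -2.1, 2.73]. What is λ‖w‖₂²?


‖w‖₂² = (-0.67)² + (-0.48)² + (-2.1)² + (2.73)²
     = 0.4489 + 0.2304 + 4.41 + 7.4529
     = 12.5422
λ·‖w‖₂² = 0.1·12.5422 = 1.25422

1.25422


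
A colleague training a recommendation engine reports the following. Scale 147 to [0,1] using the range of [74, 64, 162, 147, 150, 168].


min=64, max=168
(147-64)/(168-64) = 83/104 = 0.7981

0.7981


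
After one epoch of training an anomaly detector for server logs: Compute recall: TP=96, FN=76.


Recall = TP/(TP+FN)
= 96/(96+76)
= 96/172 = 55.81%

55.81%


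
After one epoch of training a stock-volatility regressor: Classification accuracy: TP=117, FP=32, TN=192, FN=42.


Accuracy = (TP+TN)/(TP+TN+FP+FN)
= (117+192)/(383)
= 309/383 = 80.68%

80.68%


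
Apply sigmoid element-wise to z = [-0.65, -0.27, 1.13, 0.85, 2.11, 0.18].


σ(-0.65) = 1/(1+e^0.65) = 0.343
σ(-0.27) = 1/(1+e^0.27) = 0.4329
σ(1.13) = 1/(1+e^-1.13) = 0.7558
σ(0.85) = 1/(1+e^-0.85) = 0.7006
σ(2.11) = 1/(1+e^-2.11) = 0.8919
σ(0.18) = 1/(1+e^-0.18) = 0.5449
result = [0.343, 0.4329, 0.7558, 0.7006, 0.8919, 0.5449]

[0.343, 0.4329, 0.7558, 0.7006, 0.8919, 0.5449]


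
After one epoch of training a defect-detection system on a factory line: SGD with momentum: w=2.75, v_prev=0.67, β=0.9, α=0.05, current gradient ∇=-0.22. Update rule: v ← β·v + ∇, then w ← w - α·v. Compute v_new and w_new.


v_new = 0.9·0.67 - 0.22 = 0.603 - 0.22 = 0.383
w_new = 2.75 - 0.05·0.383 = 2.75 - 0.01915 = 2.73085

v_new=0.383, w_new=2.73085


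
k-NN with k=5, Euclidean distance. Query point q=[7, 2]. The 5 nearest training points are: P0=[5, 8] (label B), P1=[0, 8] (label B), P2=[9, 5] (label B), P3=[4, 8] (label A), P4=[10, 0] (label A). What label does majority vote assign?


d(q,P0) = 6.3246  (label B)
d(q,P1) = 9.2195  (label B)
d(q,P2) = 3.6056  (label B)
d(q,P3) = 6.7082  (label A)
d(q,P4) = 3.6056  (label A)
Votes: A=2, B=3
Majority → B

B


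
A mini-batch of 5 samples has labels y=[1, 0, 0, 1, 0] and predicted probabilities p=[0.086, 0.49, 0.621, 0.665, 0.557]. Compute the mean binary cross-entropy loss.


L[0] = -ln(0.086) = 2.4534
L[1] = -ln(1-0.49) = -ln(0.51) = 0.6733
L[2] = -ln(1-0.621) = -ln(0.379) = 0.9702
L[3] = -ln(0.665) = 0.408
L[4] = -ln(1-0.557) = -ln(0.443) = 0.8142
mean = (2.4534 + 0.6733 + 0.9702 + 0.408 + 0.8142)/5 = 1.0638

1.0638


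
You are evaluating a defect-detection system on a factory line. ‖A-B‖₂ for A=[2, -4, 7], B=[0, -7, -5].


d = √((2-0)² + (-4+ 7)² + (7+ 5)²)
  = √(4 + 9 + 144)
  = √157 = 12.53

12.53


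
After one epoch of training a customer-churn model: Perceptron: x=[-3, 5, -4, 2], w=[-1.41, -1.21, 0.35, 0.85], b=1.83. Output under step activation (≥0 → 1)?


z = (-3)·(-1.41) + (5)·(-1.21) + (-4)·(0.35) + (2)·(0.85) + 1.83
  = 0.31
step(z) = 1 (z≥0)

1


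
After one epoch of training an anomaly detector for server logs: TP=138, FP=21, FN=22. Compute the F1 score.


Precision = 138/159 = 0.8679
Recall = 138/160 = 0.8625
F1 = 2·P·R/(P+R) = 2·TP/(2·TP+FP+FN) = 276/(276+21+22) = 276/319 = 0.8652

0.8652


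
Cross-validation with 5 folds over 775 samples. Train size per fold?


Fold size = 775/5 = 155
Training per fold = 775 - 155 = 620

620


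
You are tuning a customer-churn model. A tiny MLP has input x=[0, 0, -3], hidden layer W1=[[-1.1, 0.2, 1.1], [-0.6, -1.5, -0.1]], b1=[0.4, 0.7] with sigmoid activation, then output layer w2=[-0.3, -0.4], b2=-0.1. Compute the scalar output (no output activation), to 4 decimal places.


z1[0] = (-1.1)·(0) + (0.2)·(0) + (1.1)·(-3) + 0.4 = -2.9
z1[1] = (-0.6)·(0) + (-1.5)·(0) + (-0.1)·(-3) + 0.7 = 1.0
h = sigmoid(z1) = [0.0522, 0.7311]
output = (-0.3)·(0.0522) + (-0.4)·(0.7311) - 0.1 = -0.4081

-0.4081


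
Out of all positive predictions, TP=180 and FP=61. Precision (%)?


Precision = TP/(TP+FP)
= 180/(180+61)
= 180/241 = 74.69%

74.69%


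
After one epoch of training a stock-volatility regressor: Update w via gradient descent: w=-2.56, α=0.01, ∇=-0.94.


w_new = w - α·∇
= -2.56 - 0.01·-0.94
= -2.56 + 0.0094
= -2.5506

-2.5506


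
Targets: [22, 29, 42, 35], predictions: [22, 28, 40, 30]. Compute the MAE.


Absolute errors: |22-22|=0, |29-28|=1, |42-40|=2, |35-30|=5
Sum = 8
MAE = 8/4 = 2

2


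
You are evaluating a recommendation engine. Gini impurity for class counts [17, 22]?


Probabilities: [17/39, 22/39] ≈ [0.4359, 0.5641]
Σpᵢ² = (289 + 484)/39² = 773/1521
Gini = 1 - Σpᵢ² = 1 - 773/1521 = 0.4918

0.4918


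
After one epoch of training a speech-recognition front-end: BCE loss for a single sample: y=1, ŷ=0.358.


BCE = -[y·ln(p) + (1-y)·ln(1-p)]
= -1·ln(0.358) - 0
= -ln(0.358) = 1.0272

1.0272


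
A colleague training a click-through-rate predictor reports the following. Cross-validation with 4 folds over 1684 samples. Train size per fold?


Fold size = 1684/4 = 421
Training per fold = 1684 - 421 = 1263

1263


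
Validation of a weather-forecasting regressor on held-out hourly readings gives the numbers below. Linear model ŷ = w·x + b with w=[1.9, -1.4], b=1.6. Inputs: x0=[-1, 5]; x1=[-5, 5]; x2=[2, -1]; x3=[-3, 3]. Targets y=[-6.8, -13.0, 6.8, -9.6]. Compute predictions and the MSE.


ŷ0 = (1.9)·(-1) + (-1.4)·(5) + 1.6 = -7.3
ŷ1 = (1.9)·(-5) + (-1.4)·(5) + 1.6 = -14.9
ŷ2 = (1.9)·(2) + (-1.4)·(-1) + 1.6 = 6.8
ŷ3 = (1.9)·(-3) + (-1.4)·(3) + 1.6 = -8.3
errors² = [0.25, 3.61, 0.0, 1.69]
MSE = 5.5500/4 = 1.3875

1.3875


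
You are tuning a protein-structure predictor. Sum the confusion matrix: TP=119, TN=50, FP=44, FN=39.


Total = TP + TN + FP + FN
= 119 + 50 + 44 + 39
= 252
(Predicted positive: 163, predicted negative: 89)

252


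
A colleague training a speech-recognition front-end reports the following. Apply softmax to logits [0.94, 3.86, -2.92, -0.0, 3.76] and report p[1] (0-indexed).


Exponentials: e^0.94=2.56, e^3.86=47.4654, e^-2.92=0.0539, e^-0.0=1, e^3.76=42.9484
Sum = 94.0277
Softmax = [0.0272, 0.5048, 0.0006, 0.0106, 0.4568]
p[1] = 47.4654/94.0277 = 0.5048

0.5048


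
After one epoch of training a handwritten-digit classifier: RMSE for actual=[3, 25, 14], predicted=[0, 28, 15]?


MSE = 19/3 = 6.3333
RMSE = √(19/3) = 2.5166

2.5166


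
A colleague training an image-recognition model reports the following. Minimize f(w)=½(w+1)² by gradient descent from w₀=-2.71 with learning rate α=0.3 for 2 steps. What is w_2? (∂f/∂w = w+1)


step 1: grad = -2.71+1 = -1.71; w = -2.71 - 0.3·(-1.71) = -2.197
step 2: grad = -2.197+1 = -1.197; w = -2.197 - 0.3·(-1.197) = -1.8379

-1.8379


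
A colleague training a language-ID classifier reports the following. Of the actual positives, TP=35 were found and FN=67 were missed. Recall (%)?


Recall = TP/(TP+FN)
= 35/(35+67)
= 35/102 = 34.31%

34.31%


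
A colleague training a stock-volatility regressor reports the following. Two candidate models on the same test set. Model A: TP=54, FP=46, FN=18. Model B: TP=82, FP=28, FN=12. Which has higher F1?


Model A: P=54/100=0.54, R=54/72=0.75, F1=2PR/(P+R)=2TP/(2TP+FP+FN)=108/172=0.6279
Model B: P=82/110=0.7455, R=82/94=0.8723, F1=2PR/(P+R)=2TP/(2TP+FP+FN)=164/204=0.8039
0.6279 < 0.8039 → Model B

Model B


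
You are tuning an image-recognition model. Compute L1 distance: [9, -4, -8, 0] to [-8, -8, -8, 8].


d = |9+ 8| + |-4+ 8| + |-8+ 8| + |0-8|
  = 17 + 4 + 0 + 8
  = 29

29


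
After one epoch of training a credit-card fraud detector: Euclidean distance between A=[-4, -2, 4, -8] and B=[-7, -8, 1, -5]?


d = √((-4+ 7)² + (-2+ 8)² + (4-1)² + (-8+ 5)²)
  = √(9 + 36 + 9 + 9)
  = √63 = 7.9373

7.9373


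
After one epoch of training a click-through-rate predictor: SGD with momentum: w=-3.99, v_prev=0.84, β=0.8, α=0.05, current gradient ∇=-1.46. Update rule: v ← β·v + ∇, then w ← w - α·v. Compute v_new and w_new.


v_new = 0.8·0.84 - 1.46 = 0.672 - 1.46 = -0.788
w_new = -3.99 - 0.05·-0.788 = -3.99 + 0.0394 = -3.9506

v_new=-0.788, w_new=-3.9506


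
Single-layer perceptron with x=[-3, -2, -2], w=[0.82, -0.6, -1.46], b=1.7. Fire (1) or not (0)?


z = (-3)·(0.82) + (-2)·(-0.6) + (-2)·(-1.46) + 1.7
  = 3.36
step(z) = 1 (z≥0)

1


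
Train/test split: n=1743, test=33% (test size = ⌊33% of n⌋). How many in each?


Test = ⌊1743·33/100⌋ = 575
Train = 1743 - 575 = 1168

Train: 1168, Test: 575


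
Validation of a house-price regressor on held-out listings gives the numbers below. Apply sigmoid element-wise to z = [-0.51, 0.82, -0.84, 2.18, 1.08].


σ(-0.51) = 1/(1+e^0.51) = 0.3752
σ(0.82) = 1/(1+e^-0.82) = 0.6942
σ(-0.84) = 1/(1+e^0.84) = 0.3015
σ(2.18) = 1/(1+e^-2.18) = 0.8984
σ(1.08) = 1/(1+e^-1.08) = 0.7465
result = [0.3752, 0.6942, 0.3015, 0.8984, 0.7465]

[0.3752, 0.6942, 0.3015, 0.8984, 0.7465]


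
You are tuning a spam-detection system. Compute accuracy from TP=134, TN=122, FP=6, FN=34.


Accuracy = (TP+TN)/(TP+TN+FP+FN)
= (134+122)/(296)
= 256/296 = 86.49%

86.49%


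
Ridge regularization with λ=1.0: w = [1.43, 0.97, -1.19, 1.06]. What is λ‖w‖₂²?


‖w‖₂² = (1.43)² + (0.97)² + (-1.19)² + (1.06)²
     = 2.0449 + 0.9409 + 1.4161 + 1.1236
     = 5.5255
λ·‖w‖₂² = 1.0·5.5255 = 5.5255

5.5255


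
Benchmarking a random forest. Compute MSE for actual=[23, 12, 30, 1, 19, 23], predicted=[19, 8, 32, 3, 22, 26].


Squared errors: (23-19)²=16, (12-8)²=16, (30-32)²=4, (1-3)²=4, (19-22)²=9, (23-26)²=9
Sum = 58
MSE = 58/6 = 29/3

29/3


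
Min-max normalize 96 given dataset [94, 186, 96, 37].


min=37, max=186
(96-37)/(186-37) = 59/149 = 0.396

0.396


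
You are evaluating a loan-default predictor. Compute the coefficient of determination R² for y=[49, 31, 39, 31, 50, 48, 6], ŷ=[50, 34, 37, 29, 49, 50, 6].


ȳ = 36.2857
SS_res = Σ(y-ŷ)² = 23
SS_tot = Σ(y-ȳ)² = 1467.43
R² = 1 - SS_res/SS_tot = 1 - 0.0157 = 0.9843

0.9843


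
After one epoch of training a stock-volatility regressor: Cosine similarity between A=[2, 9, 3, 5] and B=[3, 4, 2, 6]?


A·B = 2·3 + 9·4 + 3·2 + 5·6 = 78
‖A‖ = √119 = 10.9087, ‖B‖ = √65 = 8.0623
cos = 78/(√119·√65) = 78/√7735 = 0.8869

0.8869


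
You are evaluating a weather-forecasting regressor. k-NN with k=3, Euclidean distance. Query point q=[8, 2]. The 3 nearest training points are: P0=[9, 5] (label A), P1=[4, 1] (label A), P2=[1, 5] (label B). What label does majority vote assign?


d(q,P0) = 3.1623  (label A)
d(q,P1) = 4.1231  (label A)
d(q,P2) = 7.6158  (label B)
Votes: A=2, B=1
Majority → A

A


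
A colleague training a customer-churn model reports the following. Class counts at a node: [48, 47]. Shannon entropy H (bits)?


Probabilities: [48/95, 47/95] ≈ [0.5053, 0.4947]
H = -((48/95)·log₂(48/95) + (47/95)·log₂(47/95))
  = 0.9999 bits

0.9999 bits


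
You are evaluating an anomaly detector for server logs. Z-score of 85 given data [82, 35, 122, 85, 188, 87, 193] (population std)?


μ = 113.1429, σ = 54.2624
z = (85 - 113.1429)/54.2624 = -0.5186

-0.5186


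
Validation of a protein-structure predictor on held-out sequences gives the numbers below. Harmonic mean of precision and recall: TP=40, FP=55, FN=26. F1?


Precision = 40/95 = 0.4211
Recall = 40/66 = 0.6061
F1 = 2·P·R/(P+R) = 2·TP/(2·TP+FP+FN) = 80/(80+55+26) = 80/161 = 0.4969

0.4969


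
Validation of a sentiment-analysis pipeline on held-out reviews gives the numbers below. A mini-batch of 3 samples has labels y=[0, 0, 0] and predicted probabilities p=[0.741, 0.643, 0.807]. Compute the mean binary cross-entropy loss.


L[0] = -ln(1-0.741) = -ln(0.259) = 1.3509
L[1] = -ln(1-0.643) = -ln(0.357) = 1.03
L[2] = -ln(1-0.807) = -ln(0.193) = 1.6451
mean = (1.3509 + 1.03 + 1.6451)/3 = 1.342

1.342


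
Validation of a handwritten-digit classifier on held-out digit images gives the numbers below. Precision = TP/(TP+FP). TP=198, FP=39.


Precision = TP/(TP+FP)
= 198/(198+39)
= 198/237 = 83.54%

83.54%


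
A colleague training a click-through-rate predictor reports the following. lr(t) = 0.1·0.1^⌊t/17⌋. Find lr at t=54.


n_drops = ⌊54/17⌋ = 3
lr = 0.1·0.1^3 = 0.1·0.001 = 0.0001

0.0001


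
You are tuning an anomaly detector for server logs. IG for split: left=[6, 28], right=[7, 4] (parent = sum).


Parent = [13, 32], H_parent = 0.8673
H_left = 0.6723 (n=34), H_right = 0.9457 (n=11)
H_children = (34/45)·0.6723 + (11/45)·0.9457 = 0.7391
IG = 0.8673 - 0.7391 = 0.1282

0.1282


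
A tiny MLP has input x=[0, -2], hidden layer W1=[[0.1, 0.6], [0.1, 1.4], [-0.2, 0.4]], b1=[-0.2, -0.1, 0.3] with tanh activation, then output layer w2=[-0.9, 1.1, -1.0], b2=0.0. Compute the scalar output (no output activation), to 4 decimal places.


z1[0] = (0.1)·(0) + (0.6)·(-2) - 0.2 = -1.4
z1[1] = (0.1)·(0) + (1.4)·(-2) - 0.1 = -2.9
z1[2] = (-0.2)·(0) + (0.4)·(-2) + 0.3 = -0.5
h = tanh(z1) = [-0.8854, -0.994, -0.4621]
output = (-0.9)·(-0.8854) + (1.1)·(-0.994) + (-1.0)·(-0.4621) + 0.0 = 0.1656

0.1656


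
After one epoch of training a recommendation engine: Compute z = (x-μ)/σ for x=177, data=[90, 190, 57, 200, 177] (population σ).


μ = 142.8, σ = 57.9979
z = (177 - 142.8)/57.9979 = 0.5897

0.5897


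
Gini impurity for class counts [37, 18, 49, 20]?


Probabilities: [37/124, 18/124, 49/124, 20/124] ≈ [0.2984, 0.1452, 0.3952, 0.1613]
Σpᵢ² = (1369 + 324 + 2401 + 400)/124² = 4494/15376
Gini = 1 - Σpᵢ² = 1 - 4494/15376 = 0.7077

0.7077


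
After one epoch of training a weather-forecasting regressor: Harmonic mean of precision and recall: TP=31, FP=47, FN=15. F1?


Precision = 31/78 = 0.3974
Recall = 31/46 = 0.6739
F1 = 2·P·R/(P+R) = 2·TP/(2·TP+FP+FN) = 62/(62+47+15) = 62/124 = 0.5

0.5


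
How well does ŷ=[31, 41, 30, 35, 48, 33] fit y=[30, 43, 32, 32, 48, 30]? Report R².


ȳ = 35.8333
SS_res = Σ(y-ŷ)² = 27
SS_tot = Σ(y-ȳ)² = 296.83
R² = 1 - SS_res/SS_tot = 1 - 0.091 = 0.909

0.909


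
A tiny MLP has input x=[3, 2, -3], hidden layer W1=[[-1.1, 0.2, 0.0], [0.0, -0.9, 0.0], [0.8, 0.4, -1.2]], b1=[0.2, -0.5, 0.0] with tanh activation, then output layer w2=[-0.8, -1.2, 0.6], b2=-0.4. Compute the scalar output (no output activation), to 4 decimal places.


z1[0] = (-1.1)·(3) + (0.2)·(2) + (0.0)·(-3) + 0.2 = -2.7
z1[1] = (0.0)·(3) + (-0.9)·(2) + (0.0)·(-3) - 0.5 = -2.3
z1[2] = (0.8)·(3) + (0.4)·(2) + (-1.2)·(-3) + 0.0 = 6.8
h = tanh(z1) = [-0.991, -0.9801, 1.0]
output = (-0.8)·(-0.991) + (-1.2)·(-0.9801) + (0.6)·(1.0) - 0.4 = 2.1689

2.1689


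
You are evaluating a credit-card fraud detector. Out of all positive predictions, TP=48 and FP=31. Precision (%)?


Precision = TP/(TP+FP)
= 48/(48+31)
= 48/79 = 60.76%

60.76%


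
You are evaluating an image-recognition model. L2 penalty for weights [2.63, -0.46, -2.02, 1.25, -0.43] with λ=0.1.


‖w‖₂² = (2.63)² + (-0.46)² + (-2.02)² + (1.25)² + (-0.43)²
     = 6.9169 + 0.2116 + 4.0804 + 1.5625 + 0.1849
     = 12.9563
λ·‖w‖₂² = 0.1·12.9563 = 1.29563

1.29563


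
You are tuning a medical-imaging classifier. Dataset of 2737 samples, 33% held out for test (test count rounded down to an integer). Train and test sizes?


Test = ⌊2737·33/100⌋ = 903
Train = 2737 - 903 = 1834

Train: 1834, Test: 903


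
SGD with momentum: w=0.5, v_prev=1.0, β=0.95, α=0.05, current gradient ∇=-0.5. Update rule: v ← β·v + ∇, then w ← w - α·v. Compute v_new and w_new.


v_new = 0.95·1.0 - 0.5 = 0.95 - 0.5 = 0.45
w_new = 0.5 - 0.05·0.45 = 0.5 - 0.0225 = 0.4775

v_new=0.45, w_new=0.4775


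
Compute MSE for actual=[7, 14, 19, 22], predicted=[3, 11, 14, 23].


Squared errors: (7-3)²=16, (14-11)²=9, (19-14)²=25, (22-23)²=1
Sum = 51
MSE = 51/4 = 51/4

51/4


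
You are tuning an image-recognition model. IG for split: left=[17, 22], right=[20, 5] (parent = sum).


Parent = [37, 27], H_parent = 0.9823
H_left = 0.9881 (n=39), H_right = 0.7219 (n=25)
H_children = (39/64)·0.9881 + (25/64)·0.7219 = 0.8841
IG = 0.9823 - 0.8841 = 0.0982

0.0982


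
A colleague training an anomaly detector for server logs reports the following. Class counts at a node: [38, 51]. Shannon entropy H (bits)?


Probabilities: [38/89, 51/89] ≈ [0.427, 0.573]
H = -((38/89)·log₂(38/89) + (51/89)·log₂(51/89))
  = 0.9846 bits

0.9846 bits


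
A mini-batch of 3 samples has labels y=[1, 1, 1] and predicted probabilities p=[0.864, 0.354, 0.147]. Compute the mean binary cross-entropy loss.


L[0] = -ln(0.864) = 0.1462
L[1] = -ln(0.354) = 1.0385
L[2] = -ln(0.147) = 1.9173
mean = (0.1462 + 1.0385 + 1.9173)/3 = 1.034

1.034


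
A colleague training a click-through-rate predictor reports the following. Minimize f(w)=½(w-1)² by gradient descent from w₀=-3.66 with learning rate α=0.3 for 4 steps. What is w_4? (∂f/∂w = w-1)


step 1: grad = -3.66-1 = -4.66; w = -3.66 - 0.3·(-4.66) = -2.262
step 2: grad = -2.262-1 = -3.262; w = -2.262 - 0.3·(-3.262) = -1.2834
step 3: grad = -1.2834-1 = -2.2834; w = -1.2834 - 0.3·(-2.2834) = -0.59838
step 4: grad = -0.59838-1 = -1.59838; w = -0.59838 - 0.3·(-1.59838) = -0.118866

-0.118866


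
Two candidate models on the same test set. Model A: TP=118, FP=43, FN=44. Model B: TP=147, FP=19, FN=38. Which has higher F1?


Model A: P=118/161=0.7329, R=118/162=0.7284, F1=2PR/(P+R)=2TP/(2TP+FP+FN)=236/323=0.7307
Model B: P=147/166=0.8855, R=147/185=0.7946, F1=2PR/(P+R)=2TP/(2TP+FP+FN)=294/351=0.8376
0.7307 < 0.8376 → Model B

Model B


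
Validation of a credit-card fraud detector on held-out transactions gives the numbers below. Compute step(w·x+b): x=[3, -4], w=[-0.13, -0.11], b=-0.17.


z = (3)·(-0.13) + (-4)·(-0.11) - 0.17
  = -0.12
step(z) = 0 (z<0)

0


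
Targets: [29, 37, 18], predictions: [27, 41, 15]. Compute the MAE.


Absolute errors: |29-27|=2, |37-41|=4, |18-15|=3
Sum = 9
MAE = 9/3 = 3

3


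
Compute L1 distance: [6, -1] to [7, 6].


d = |6-7| + |-1-6|
  = 1 + 7
  = 8

8


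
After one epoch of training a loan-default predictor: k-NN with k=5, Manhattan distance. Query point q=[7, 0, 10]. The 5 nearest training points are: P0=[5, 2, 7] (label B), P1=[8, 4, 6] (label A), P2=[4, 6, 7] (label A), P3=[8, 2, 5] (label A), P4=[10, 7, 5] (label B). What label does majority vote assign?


d(q,P0) = 7  (label B)
d(q,P1) = 9  (label A)
d(q,P2) = 12  (label A)
d(q,P3) = 8  (label A)
d(q,P4) = 15  (label B)
Votes: A=3, B=2
Majority → A

A


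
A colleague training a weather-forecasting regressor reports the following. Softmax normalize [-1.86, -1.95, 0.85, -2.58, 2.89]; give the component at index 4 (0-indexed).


Exponentials: e^-1.86=0.1557, e^-1.95=0.1423, e^0.85=2.3396, e^-2.58=0.0758, e^2.89=17.9933
Sum = 20.7067
Softmax = [0.0075, 0.0069, 0.113, 0.0037, 0.869]
p[4] = 17.9933/20.7067 = 0.869

0.869


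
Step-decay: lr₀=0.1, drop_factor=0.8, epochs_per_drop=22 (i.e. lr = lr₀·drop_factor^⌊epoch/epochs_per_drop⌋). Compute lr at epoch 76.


n_drops = ⌊76/22⌋ = 3
lr = 0.1·0.8^3 = 0.1·0.512 = 0.0512

0.0512


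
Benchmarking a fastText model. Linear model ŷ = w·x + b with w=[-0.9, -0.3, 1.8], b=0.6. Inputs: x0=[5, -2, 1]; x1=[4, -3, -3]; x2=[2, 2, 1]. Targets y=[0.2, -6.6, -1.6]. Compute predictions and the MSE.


ŷ0 = (-0.9)·(5) + (-0.3)·(-2) + (1.8)·(1) + 0.6 = -1.5
ŷ1 = (-0.9)·(4) + (-0.3)·(-3) + (1.8)·(-3) + 0.6 = -7.5
ŷ2 = (-0.9)·(2) + (-0.3)·(2) + (1.8)·(1) + 0.6 = 0.0
errors² = [2.89, 0.81, 2.56]
MSE = 6.2600/3 = 2.0867

2.0867


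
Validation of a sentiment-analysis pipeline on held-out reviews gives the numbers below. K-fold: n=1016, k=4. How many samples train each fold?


Fold size = 1016/4 = 254
Training per fold = 1016 - 254 = 762

762


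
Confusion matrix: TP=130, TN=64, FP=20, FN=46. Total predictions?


Total = TP + TN + FP + FN
= 130 + 64 + 20 + 46
= 260
(Predicted positive: 150, predicted negative: 110)

260


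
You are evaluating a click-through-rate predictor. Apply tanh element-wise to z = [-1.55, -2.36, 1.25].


tanh(-1.55) = -0.9138
tanh(-2.36) = -0.9823
tanh(1.25) = 0.8483
result = [-0.9138, -0.9823, 0.8483]

[-0.9138, -0.9823, 0.8483]


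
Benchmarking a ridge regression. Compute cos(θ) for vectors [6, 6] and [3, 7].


A·B = 6·3 + 6·7 = 60
‖A‖ = √72 = 8.4853, ‖B‖ = √58 = 7.6158
cos = 60/(√72·√58) = 60/√4176 = 0.9285

0.9285


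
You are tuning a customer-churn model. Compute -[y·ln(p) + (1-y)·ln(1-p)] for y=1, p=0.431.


BCE = -[y·ln(p) + (1-y)·ln(1-p)]
= -1·ln(0.431) - 0
= -ln(0.431) = 0.8416

0.8416


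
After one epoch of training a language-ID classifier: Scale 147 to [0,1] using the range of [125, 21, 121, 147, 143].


min=21, max=147
(147-21)/(147-21) = 126/126 = 1.0

1.0


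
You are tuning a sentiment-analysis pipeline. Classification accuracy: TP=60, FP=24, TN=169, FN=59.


Accuracy = (TP+TN)/(TP+TN+FP+FN)
= (60+169)/(312)
= 229/312 = 73.4%

73.4%


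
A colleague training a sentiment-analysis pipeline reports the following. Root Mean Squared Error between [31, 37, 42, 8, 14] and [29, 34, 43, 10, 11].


MSE = 27/5 = 5.4
RMSE = √(27/5) = 2.3238

2.3238


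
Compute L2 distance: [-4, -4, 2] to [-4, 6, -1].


d = √((-4+ 4)² + (-4-6)² + (2+ 1)²)
  = √(0 + 100 + 9)
  = √109 = 10.4403

10.4403


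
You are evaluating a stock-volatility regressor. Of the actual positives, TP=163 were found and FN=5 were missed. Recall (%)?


Recall = TP/(TP+FN)
= 163/(163+5)
= 163/168 = 97.02%

97.02%


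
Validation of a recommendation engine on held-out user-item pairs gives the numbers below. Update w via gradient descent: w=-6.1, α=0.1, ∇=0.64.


w_new = w - α·∇
= -6.1 - 0.1·0.64
= -6.1 - 0.064
= -6.164

-6.164


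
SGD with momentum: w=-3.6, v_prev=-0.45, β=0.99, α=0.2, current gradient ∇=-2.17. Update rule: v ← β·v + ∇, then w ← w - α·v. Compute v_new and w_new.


v_new = 0.99·-0.45 - 2.17 = -0.4455 - 2.17 = -2.6155
w_new = -3.6 - 0.2·-2.6155 = -3.6 + 0.5231 = -3.0769

v_new=-2.6155, w_new=-3.0769


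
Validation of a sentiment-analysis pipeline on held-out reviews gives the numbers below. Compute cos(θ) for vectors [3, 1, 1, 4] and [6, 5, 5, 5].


A·B = 3·6 + 1·5 + 1·5 + 4·5 = 48
‖A‖ = √27 = 5.1962, ‖B‖ = √111 = 10.5357
cos = 48/(√27·√111) = 48/√2997 = 0.8768

0.8768


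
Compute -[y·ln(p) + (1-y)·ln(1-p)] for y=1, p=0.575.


BCE = -[y·ln(p) + (1-y)·ln(1-p)]
= -1·ln(0.575) - 0
= -ln(0.575) = 0.5534

0.5534


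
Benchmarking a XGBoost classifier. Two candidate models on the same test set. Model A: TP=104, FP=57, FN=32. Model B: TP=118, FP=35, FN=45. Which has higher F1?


Model A: P=104/161=0.646, R=104/136=0.7647, F1=2PR/(P+R)=2TP/(2TP+FP+FN)=208/297=0.7003
Model B: P=118/153=0.7712, R=118/163=0.7239, F1=2PR/(P+R)=2TP/(2TP+FP+FN)=236/316=0.7468
0.7003 < 0.7468 → Model B

Model B


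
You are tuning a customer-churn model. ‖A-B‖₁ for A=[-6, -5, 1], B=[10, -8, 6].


d = |-6-10| + |-5+ 8| + |1-6|
  = 16 + 3 + 5
  = 24

24


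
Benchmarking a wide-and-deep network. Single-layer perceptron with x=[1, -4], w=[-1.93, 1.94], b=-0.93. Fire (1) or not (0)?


z = (1)·(-1.93) + (-4)·(1.94) - 0.93
  = -10.62
step(z) = 0 (z<0)

0


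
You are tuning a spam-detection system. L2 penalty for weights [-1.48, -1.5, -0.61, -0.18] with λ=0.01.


‖w‖₂² = (-1.48)² + (-1.5)² + (-0.61)² + (-0.18)²
     = 2.1904 + 2.25 + 0.3721 + 0.0324
     = 4.8449
λ·‖w‖₂² = 0.01·4.8449 = 0.048449

0.048449


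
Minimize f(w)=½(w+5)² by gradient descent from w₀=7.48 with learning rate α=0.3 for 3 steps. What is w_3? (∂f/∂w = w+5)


step 1: grad = 7.48+5 = 12.48; w = 7.48 - 0.3·(12.48) = 3.736
step 2: grad = 3.736+5 = 8.736; w = 3.736 - 0.3·(8.736) = 1.1152
step 3: grad = 1.1152+5 = 6.1152; w = 1.1152 - 0.3·(6.1152) = -0.71936

-0.71936


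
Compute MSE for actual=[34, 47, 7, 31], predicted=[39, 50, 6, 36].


Squared errors: (34-39)²=25, (47-50)²=9, (7-6)²=1, (31-36)²=25
Sum = 60
MSE = 60/4 = 15

15


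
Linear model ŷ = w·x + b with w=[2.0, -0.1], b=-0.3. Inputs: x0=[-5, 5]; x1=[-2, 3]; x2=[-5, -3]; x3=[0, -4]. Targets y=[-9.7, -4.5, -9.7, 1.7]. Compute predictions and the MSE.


ŷ0 = (2.0)·(-5) + (-0.1)·(5) - 0.3 = -10.8
ŷ1 = (2.0)·(-2) + (-0.1)·(3) - 0.3 = -4.6
ŷ2 = (2.0)·(-5) + (-0.1)·(-3) - 0.3 = -10.0
ŷ3 = (2.0)·(0) + (-0.1)·(-4) - 0.3 = 0.1
errors² = [1.21, 0.01, 0.09, 2.56]
MSE = 3.8700/4 = 0.9675

0.9675


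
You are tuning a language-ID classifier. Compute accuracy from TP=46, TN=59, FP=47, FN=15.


Accuracy = (TP+TN)/(TP+TN+FP+FN)
= (46+59)/(167)
= 105/167 = 62.87%

62.87%


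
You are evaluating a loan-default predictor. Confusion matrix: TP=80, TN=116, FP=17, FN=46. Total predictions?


Total = TP + TN + FP + FN
= 80 + 116 + 17 + 46
= 259
(Predicted positive: 97, predicted negative: 162)

259


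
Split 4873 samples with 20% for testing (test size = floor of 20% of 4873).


Test = ⌊4873·20/100⌋ = 974
Train = 4873 - 974 = 3899

Train: 3899, Test: 974


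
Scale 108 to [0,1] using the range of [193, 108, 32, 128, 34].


min=32, max=193
(108-32)/(193-32) = 76/161 = 0.472

0.472


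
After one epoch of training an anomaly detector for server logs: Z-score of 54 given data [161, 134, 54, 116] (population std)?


μ = 116.25, σ = 39.347
z = (54 - 116.25)/39.347 = -1.5821

-1.5821


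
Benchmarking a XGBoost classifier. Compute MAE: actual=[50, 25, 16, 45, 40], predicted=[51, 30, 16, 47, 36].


Absolute errors: |50-51|=1, |25-30|=5, |16-16|=0, |45-47|=2, |40-36|=4
Sum = 12
MAE = 12/5 = 12/5

12/5


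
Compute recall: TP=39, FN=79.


Recall = TP/(TP+FN)
= 39/(39+79)
= 39/118 = 33.05%

33.05%


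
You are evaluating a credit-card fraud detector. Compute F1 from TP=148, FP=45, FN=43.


Precision = 148/193 = 0.7668
Recall = 148/191 = 0.7749
F1 = 2·P·R/(P+R) = 2·TP/(2·TP+FP+FN) = 296/(296+45+43) = 296/384 = 0.7708

0.7708


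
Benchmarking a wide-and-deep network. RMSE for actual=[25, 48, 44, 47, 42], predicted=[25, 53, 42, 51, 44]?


MSE = 49/5 = 9.8
RMSE = √(49/5) = 3.1305

3.1305


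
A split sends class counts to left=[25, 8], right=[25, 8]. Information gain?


Parent = [50, 16], H_parent = 0.799
H_left = 0.799 (n=33), H_right = 0.799 (n=33)
H_children = (33/66)·0.799 + (33/66)·0.799 = 0.799
IG = 0.799 - 0.799 = 0.0

0.0


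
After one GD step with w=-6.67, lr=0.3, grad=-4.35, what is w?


w_new = w - α·∇
= -6.67 - 0.3·-4.35
= -6.67 + 1.305
= -5.365

-5.365


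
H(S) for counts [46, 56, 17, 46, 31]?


Probabilities: [46/196, 56/196, 17/196, 46/196, 31/196] ≈ [0.2347, 0.2857, 0.0867, 0.2347, 0.1582]
H = -((46/196)·log₂(46/196) + (56/196)·log₂(56/196) + (17/196)·log₂(17/196) + (46/196)·log₂(46/196) + (31/196)·log₂(31/196))
  = 2.2247 bits

2.2247 bits


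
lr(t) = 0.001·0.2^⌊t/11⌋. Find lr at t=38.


n_drops = ⌊38/11⌋ = 3
lr = 0.001·0.2^3 = 0.001·0.008 = 0.000008

0.000008


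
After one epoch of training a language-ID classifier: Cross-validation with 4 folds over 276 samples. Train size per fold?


Fold size = 276/4 = 69
Training per fold = 276 - 69 = 207

207


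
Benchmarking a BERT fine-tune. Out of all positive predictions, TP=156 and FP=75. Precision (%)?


Precision = TP/(TP+FP)
= 156/(156+75)
= 156/231 = 67.53%

67.53%


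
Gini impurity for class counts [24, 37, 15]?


Probabilities: [24/76, 37/76, 15/76] ≈ [0.3158, 0.4868, 0.1974]
Σpᵢ² = (576 + 1369 + 225)/76² = 2170/5776
Gini = 1 - Σpᵢ² = 1 - 2170/5776 = 0.6243

0.6243


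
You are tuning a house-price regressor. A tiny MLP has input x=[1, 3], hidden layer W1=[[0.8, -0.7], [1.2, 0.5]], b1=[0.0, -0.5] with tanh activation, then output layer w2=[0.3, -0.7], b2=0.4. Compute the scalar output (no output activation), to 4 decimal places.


z1[0] = (0.8)·(1) + (-0.7)·(3) + 0.0 = -1.3
z1[1] = (1.2)·(1) + (0.5)·(3) - 0.5 = 2.2
h = tanh(z1) = [-0.8617, 0.9757]
output = (0.3)·(-0.8617) + (-0.7)·(0.9757) + 0.4 = -0.5415

-0.5415


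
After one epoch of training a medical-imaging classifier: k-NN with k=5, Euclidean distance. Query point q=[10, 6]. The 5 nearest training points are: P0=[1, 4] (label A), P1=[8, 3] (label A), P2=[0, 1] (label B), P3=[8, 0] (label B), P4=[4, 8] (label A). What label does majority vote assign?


d(q,P0) = 9.2195  (label A)
d(q,P1) = 3.6056  (label A)
d(q,P2) = 11.1803  (label B)
d(q,P3) = 6.3246  (label B)
d(q,P4) = 6.3246  (label A)
Votes: A=3, B=2
Majority → A

A


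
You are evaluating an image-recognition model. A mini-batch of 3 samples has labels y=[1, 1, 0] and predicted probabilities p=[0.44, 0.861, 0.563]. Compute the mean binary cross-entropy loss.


L[0] = -ln(0.44) = 0.821
L[1] = -ln(0.861) = 0.1497
L[2] = -ln(1-0.563) = -ln(0.437) = 0.8278
mean = (0.821 + 0.1497 + 0.8278)/3 = 0.5995

0.5995


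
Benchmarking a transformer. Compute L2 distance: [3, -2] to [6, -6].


d = √((3-6)² + (-2+ 6)²)
  = √(9 + 16)
  = √25 = 5.0

5.0


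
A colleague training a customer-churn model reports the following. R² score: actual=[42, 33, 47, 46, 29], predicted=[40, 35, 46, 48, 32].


ȳ = 39.4
SS_res = Σ(y-ŷ)² = 22
SS_tot = Σ(y-ȳ)² = 257.2
R² = 1 - SS_res/SS_tot = 1 - 0.0855 = 0.9145

0.9145


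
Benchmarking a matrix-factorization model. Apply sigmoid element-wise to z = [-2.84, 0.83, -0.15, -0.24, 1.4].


σ(-2.84) = 1/(1+e^2.84) = 0.0552
σ(0.83) = 1/(1+e^-0.83) = 0.6964
σ(-0.15) = 1/(1+e^0.15) = 0.4626
σ(-0.24) = 1/(1+e^0.24) = 0.4403
σ(1.4) = 1/(1+e^-1.4) = 0.8022
result = [0.0552, 0.6964, 0.4626, 0.4403, 0.8022]

[0.0552, 0.6964, 0.4626, 0.4403, 0.8022]


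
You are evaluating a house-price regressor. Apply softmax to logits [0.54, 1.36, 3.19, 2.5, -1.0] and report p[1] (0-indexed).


Exponentials: e^0.54=1.716, e^1.36=3.8962, e^3.19=24.2884, e^2.5=12.1825, e^-1.0=0.3679
Sum = 42.451
Softmax = [0.0404, 0.0918, 0.5722, 0.287, 0.0087]
p[1] = 3.8962/42.451 = 0.0918

0.0918


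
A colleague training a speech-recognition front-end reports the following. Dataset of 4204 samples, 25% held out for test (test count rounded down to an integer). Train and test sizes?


Test = ⌊4204·25/100⌋ = 1051
Train = 4204 - 1051 = 3153

Train: 3153, Test: 1051


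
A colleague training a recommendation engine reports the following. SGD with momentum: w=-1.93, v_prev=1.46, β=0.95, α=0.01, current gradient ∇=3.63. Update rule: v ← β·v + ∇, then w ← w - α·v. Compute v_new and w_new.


v_new = 0.95·1.46 + 3.63 = 1.387 + 3.63 = 5.017
w_new = -1.93 - 0.01·5.017 = -1.93 - 0.05017 = -1.98017

v_new=5.017, w_new=-1.98017


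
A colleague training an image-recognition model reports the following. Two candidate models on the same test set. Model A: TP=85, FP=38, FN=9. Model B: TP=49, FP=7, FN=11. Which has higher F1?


Model A: P=85/123=0.6911, R=85/94=0.9043, F1=2PR/(P+R)=2TP/(2TP+FP+FN)=170/217=0.7834
Model B: P=49/56=0.875, R=49/60=0.8167, F1=2PR/(P+R)=2TP/(2TP+FP+FN)=98/116=0.8448
0.7834 < 0.8448 → Model B

Model B


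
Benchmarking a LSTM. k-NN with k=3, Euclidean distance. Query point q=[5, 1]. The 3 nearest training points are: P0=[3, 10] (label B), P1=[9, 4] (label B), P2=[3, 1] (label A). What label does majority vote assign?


d(q,P0) = 9.2195  (label B)
d(q,P1) = 5.0  (label B)
d(q,P2) = 2.0  (label A)
Votes: A=1, B=2
Majority → B

B


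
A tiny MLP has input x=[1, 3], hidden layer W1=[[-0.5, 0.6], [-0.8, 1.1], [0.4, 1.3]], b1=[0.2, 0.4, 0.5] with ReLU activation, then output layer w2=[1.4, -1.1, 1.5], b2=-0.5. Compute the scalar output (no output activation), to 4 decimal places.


z1[0] = (-0.5)·(1) + (0.6)·(3) + 0.2 = 1.5
z1[1] = (-0.8)·(1) + (1.1)·(3) + 0.4 = 2.9
z1[2] = (0.4)·(1) + (1.3)·(3) + 0.5 = 4.8
h = ReLU(z1) = [1.5, 2.9, 4.8]
output = (1.4)·(1.5) + (-1.1)·(2.9) + (1.5)·(4.8) - 0.5 = 5.61

5.61
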